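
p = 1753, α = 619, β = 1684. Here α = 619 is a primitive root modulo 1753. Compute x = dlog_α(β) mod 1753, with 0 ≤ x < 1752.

Baby-step giant-step with m = ceil(sqrt(1752)) = 42.
Baby table (619^j mod 1753 for j=0..41):
  0:1  1:619  2:1007  3:1018  4:815  5:1374  6:301  7:501
  8:1591  9:1396  10:1648  11:1619  12:1198  13:43  14:322  15:1229
  16:1702  17:1738  18:1233  19:672  20:507  21:46  22:426  23:744
  24:1250  25:677  26:96  27:1575  28:257  29:1313  30:1108  31:429
  32:848  33:765  34:225  35:788  36:438  37:1160  38:1063  39:622
  40:1111  41:533
Giant step factor: 619^(-42) ≡ 198 (mod 1753).
Scan 1684·198^i mod 1753 for i = 0, 1, …:
  i=0: 1684   i=1: 362   i=2: 1556   i=3: 1313
Match at i=3, j=29: x = 3·42 + 29 = 155.

155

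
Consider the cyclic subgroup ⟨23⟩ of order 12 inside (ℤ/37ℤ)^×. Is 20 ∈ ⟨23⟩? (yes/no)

no

⟨23⟩ has order 12; its elements mod 37 are {1, 6, 8, 10, 11, 14, 23, 26, 27, 29, 31, 36}.
20 is not in this set.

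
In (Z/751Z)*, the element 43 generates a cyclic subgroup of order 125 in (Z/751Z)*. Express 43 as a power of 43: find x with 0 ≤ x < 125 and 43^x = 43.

Baby-step giant-step with m = ceil(sqrt(125)) = 12.
Baby table (43^j mod 751 for j=0..11):
  0:1  1:43  2:347  3:652  4:249  5:193  6:38  7:132
  8:419  9:744  10:450  11:575
Giant step factor: 43^(-12) ≡ 246 (mod 751).
Scan 43·246^i mod 751 for i = 0, 1, …:
  i=0: 43
Match at i=0, j=1: x = 0·12 + 1 = 1.

1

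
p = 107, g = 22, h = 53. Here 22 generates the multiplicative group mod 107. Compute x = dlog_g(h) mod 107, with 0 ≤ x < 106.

Baby-step giant-step with m = ceil(sqrt(106)) = 11.
Baby table (22^j mod 107 for j=0..10):
  0:1  1:22  2:56  3:55  4:33  5:84  6:29  7:103
  8:19  9:97  10:101
Giant step factor: 22^(-11) ≡ 77 (mod 107).
Scan 53·77^i mod 107 for i = 0, 1, …:
  i=0: 53   i=1: 15   i=2: 85   i=3: 18
  i=4: 102   i=5: 43   i=6: 101
Match at i=6, j=10: x = 6·11 + 10 = 76.

76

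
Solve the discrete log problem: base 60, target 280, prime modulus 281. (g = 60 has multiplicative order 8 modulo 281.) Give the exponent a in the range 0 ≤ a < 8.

Successive powers of 60 modulo 281:
  60^0=1  60^1=60  60^2=228  60^3=192  60^4=280
So 60^4 ≡ 280 (mod 281), giving a = 4.

4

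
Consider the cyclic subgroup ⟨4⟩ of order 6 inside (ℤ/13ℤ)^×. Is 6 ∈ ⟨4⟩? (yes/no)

no

⟨4⟩ has order 6; its elements mod 13 are {1, 3, 4, 9, 10, 12}.
6 is not in this set.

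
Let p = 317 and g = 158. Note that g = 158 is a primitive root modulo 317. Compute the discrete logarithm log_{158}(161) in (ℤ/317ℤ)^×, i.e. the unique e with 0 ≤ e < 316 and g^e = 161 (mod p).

74

Baby-step giant-step with m = ceil(sqrt(316)) = 18.
Baby table (158^j mod 317 for j=0..17):
  0:1  1:158  2:238  3:198  4:218  5:208  6:213  7:52
  8:291  9:13  10:152  11:241  12:38  13:298  14:168  15:233
  16:42  17:296
Giant step factor: 158^(-18) ≡ 302 (mod 317).
Scan 161·302^i mod 317 for i = 0, 1, …:
  i=0: 161   i=1: 121   i=2: 87   i=3: 280
  i=4: 238
Match at i=4, j=2: e = 4·18 + 2 = 74.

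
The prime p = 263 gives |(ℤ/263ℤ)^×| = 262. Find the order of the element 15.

262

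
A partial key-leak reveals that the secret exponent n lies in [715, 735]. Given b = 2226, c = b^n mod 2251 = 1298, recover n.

726

Compute 2226^715 mod 2251 = 1151, then multiply by 2226 repeatedly:
  2226^715=1151  2226^716=488  2226^717=1306  2226^718=1115  2226^719=1388
  2226^720=1316  2226^721=865  2226^722=885  2226^723=385  2226^724=1630
  2226^725=2019  2226^726=1298
Found 1298 at exponent 726.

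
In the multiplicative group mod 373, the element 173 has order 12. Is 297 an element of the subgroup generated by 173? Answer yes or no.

no

⟨173⟩ has order 12; its elements mod 373 are {1, 69, 88, 89, 104, 173, 200, 269, 284, 285, 304, 372}.
297 is not in this set.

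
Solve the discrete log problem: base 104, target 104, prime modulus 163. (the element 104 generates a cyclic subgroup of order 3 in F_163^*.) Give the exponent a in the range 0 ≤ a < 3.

Successive powers of 104 modulo 163:
  104^0=1  104^1=104
So 104^1 ≡ 104 (mod 163), giving a = 1.

1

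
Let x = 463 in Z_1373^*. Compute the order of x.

1372

The order of 463 must divide p − 1 = 1372 = 2^2 · 7^3.
Divisors: 1, 2, 4, 7, 14, 28, 49, 98, 196, 343, 686, 1372.
Check each in increasing order: 463^1 ≡ 463;  463^2 ≡ 181;  463^4 ≡ 1182;  463^7 ≡ 61;  463^14 ≡ 975;  463^28 ≡ 509;  463^49 ≡ 871;  463^98 ≡ 745;  463^196 ≡ 333;  463^343 ≡ 668;  463^686 ≡ 1372;  463^1372 ≡ 1.
Smallest exponent giving 1 is 1372.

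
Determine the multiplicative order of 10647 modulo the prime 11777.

The order of 10647 must divide p − 1 = 11776 = 2^9 · 23.
Divisors: 1, 2, 4, 8, 16, 23, 32, 46, 64, 92, 128, 184, 256, 368, 512, 736, 1472, 2944, 5888, 11776.
Check each in increasing order: 10647^1 ≡ 10647;  10647^2 ≡ 4984;  10647^4 ≡ 2563;  10647^8 ≡ 9180;  10647^16 ≡ 7965;  10647^23 ≡ 2099;  10647^32 ≡ 10303;  10647^46 ≡ 1203;  10647^64 ≡ 5708;  10647^92 ≡ 10415;  10647^128 ≡ 6082;  10647^184 ≡ 6055;  10647^256 ≡ 10944;  10647^368 ≡ 1224;  10647^512 ≡ 10823;  10647^736 ≡ 2497;  10647^1472 ≡ 4976;  10647^2944 ≡ 5322;  10647^5888 ≡ 11776;  10647^11776 ≡ 1.
Smallest exponent giving 1 is 11776.

11776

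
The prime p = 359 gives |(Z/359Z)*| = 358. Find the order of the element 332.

358

The order of 332 must divide p − 1 = 358 = 2 · 179.
Divisors: 1, 2, 179, 358.
Check each in increasing order: 332^1 ≡ 332;  332^2 ≡ 11;  332^179 ≡ 358;  332^358 ≡ 1.
Smallest exponent giving 1 is 358.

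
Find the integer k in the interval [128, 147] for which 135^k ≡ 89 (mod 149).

Compute 135^128 mod 149 = 140, then multiply by 135 repeatedly:
  135^128=140  135^129=126  135^130=24  135^131=111  135^132=85
  135^133=2  135^134=121  135^135=94  135^136=25  135^137=97
  135^138=132  135^139=89
Found 89 at exponent 139.

139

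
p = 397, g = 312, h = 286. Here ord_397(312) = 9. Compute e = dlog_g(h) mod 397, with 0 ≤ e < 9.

Successive powers of 312 modulo 397:
  312^0=1  312^1=312  312^2=79  312^3=34  312^4=286
So 312^4 ≡ 286 (mod 397), giving e = 4.

4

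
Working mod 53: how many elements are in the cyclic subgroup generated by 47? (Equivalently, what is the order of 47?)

The order of 47 must divide p − 1 = 52 = 2^2 · 13.
Divisors: 1, 2, 4, 13, 26, 52.
Check each in increasing order: 47^1 ≡ 47;  47^2 ≡ 36;  47^4 ≡ 24;  47^13 ≡ 1.
Smallest exponent giving 1 is 13.

13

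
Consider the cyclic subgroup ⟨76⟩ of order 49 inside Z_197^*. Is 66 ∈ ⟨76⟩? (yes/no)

no

66 ∈ ⟨76⟩ iff 66^49 ≡ 1 (mod 197), since |⟨76⟩| = 49.
66^49 mod 197 = 14.
Since 14 ≠ 1, 66 does not lie in the subgroup.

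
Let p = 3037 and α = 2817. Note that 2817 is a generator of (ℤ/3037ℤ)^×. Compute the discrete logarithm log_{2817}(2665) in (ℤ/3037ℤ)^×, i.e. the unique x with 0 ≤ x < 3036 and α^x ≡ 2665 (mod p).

625

Baby-step giant-step with m = ceil(sqrt(3036)) = 56.
Baby table (2817^j mod 3037 for j=0..55):
  0:1  1:2817  2:2845  3:2759  4:420  5:1747  6:1359  7:1683
  8:254  9:1823  10:2861  11:2276  12:385  13:336  14:2005  15:2302
  16:739  17:1418  18:851  19:1074  20:606  21:308  22:2091  23:1604
  24:2449  25:1806  26:527  27:2503  28:2074  29:2307  30:2676  31:458
  32:2498  33:137  34:230  35:1029  36:1395  37:2874  38:2453  39:926
  40:2796  41:1391  42:717  43:184  44:2038  45:1116  46:477  47:1355
  48:2563  49:1022  50:2935  51:1181  52:1362  53:1023  54:2715  55:989
Giant step factor: 2817^(-56) ≡ 2698 (mod 3037).
Scan 2665·2698^i mod 3037 for i = 0, 1, …:
  i=0: 2665   i=1: 1591   i=2: 1237   i=3: 2800
  i=4: 1381   i=5: 2576   i=6: 1392   i=7: 1884
  i=8: 2131   i=9: 397   i=10: 2082   i=11: 1823
Match at i=11, j=9: x = 11·56 + 9 = 625.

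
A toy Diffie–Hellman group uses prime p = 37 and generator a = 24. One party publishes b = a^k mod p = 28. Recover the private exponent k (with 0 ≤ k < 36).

26

Successive powers of 24 modulo 37:
  24^0=1  24^1=24  24^2=21  24^3=23  24^4=34  24^5=2
  24^6=11  24^7=5  24^8=9  24^9=31  24^10=4  24^11=22
  24^12=10  24^13=18  24^14=25  24^15=8  24^16=7  24^17=20
  24^18=36  24^19=13  24^20=16  24^21=14  24^22=3  24^23=35
  24^24=26  24^25=32  24^26=28
So 24^26 ≡ 28 (mod 37), giving k = 26.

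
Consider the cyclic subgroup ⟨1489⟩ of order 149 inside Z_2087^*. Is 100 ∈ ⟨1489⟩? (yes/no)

yes

100 ∈ ⟨1489⟩ iff 100^149 ≡ 1 (mod 2087), since |⟨1489⟩| = 149.
100^149 mod 2087 = 1.
Since 1 = 1, 100 lies in the subgroup.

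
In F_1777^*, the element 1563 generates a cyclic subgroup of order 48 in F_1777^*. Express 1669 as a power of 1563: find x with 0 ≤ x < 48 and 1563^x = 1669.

Successive powers of 1563 modulo 1777:
  1563^0=1  1563^1=1563  1563^2=1371  1563^3=1588  1563^4=1352  1563^5=323
  1563^6=181  1563^7=360  1563^8=1148  1563^9=1331  1563^10=1263  1563^11=1599
  1563^12=775  1563^13=1188  1563^14=1656  1563^15=1016  1563^16=1147  1563^17=1545
  1563^18=1669
So 1563^18 ≡ 1669 (mod 1777), giving x = 18.

18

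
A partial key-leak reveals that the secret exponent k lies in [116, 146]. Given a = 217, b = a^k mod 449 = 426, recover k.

132

Compute 217^116 mod 449 = 20, then multiply by 217 repeatedly:
  217^116=20  217^117=299  217^118=227  217^119=318  217^120=309
  217^121=152  217^122=207  217^123=19  217^124=82  217^125=283
  217^126=347  217^127=316  217^128=324  217^129=264  217^130=265
  217^131=33  217^132=426
Found 426 at exponent 132.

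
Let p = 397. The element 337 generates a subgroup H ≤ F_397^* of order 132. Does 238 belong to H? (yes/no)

no

238 ∈ ⟨337⟩ iff 238^132 ≡ 1 (mod 397), since |⟨337⟩| = 132.
238^132 mod 397 = 34.
Since 34 ≠ 1, 238 does not lie in the subgroup.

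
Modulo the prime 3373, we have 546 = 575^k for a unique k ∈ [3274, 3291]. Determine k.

3287

Compute 575^3274 mod 3373 = 47, then multiply by 575 repeatedly:
  575^3274=47  575^3275=41  575^3276=3337  575^3277=2911  575^3278=817
  575^3279=928  575^3280=666  575^3281=1801  575^3282=64  575^3283=3070
  575^3284=1171  575^3285=2098  575^3286=2189  575^3287=546
Found 546 at exponent 3287.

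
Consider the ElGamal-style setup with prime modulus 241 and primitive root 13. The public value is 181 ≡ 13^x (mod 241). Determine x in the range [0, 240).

140

Baby-step giant-step with m = ceil(sqrt(240)) = 16.
Baby table (13^j mod 241 for j=0..15):
  0:1  1:13  2:169  3:28  4:123  5:153  6:61  7:70
  8:187  9:21  10:32  11:175  12:106  13:173  14:80  15:76
Giant step factor: 13^(-16) ≡ 231 (mod 241).
Scan 181·231^i mod 241 for i = 0, 1, …:
  i=0: 181   i=1: 118   i=2: 25   i=3: 232
  i=4: 90   i=5: 64   i=6: 83   i=7: 134
  i=8: 106
Match at i=8, j=12: x = 8·16 + 12 = 140.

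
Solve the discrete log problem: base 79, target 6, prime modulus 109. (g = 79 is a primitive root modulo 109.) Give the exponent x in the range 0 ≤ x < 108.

47

Baby-step giant-step with m = ceil(sqrt(108)) = 11.
Baby table (79^j mod 109 for j=0..10):
  0:1  1:79  2:28  3:32  4:21  5:24  6:43  7:18
  8:5  9:68  10:31
Giant step factor: 79^(-11) ≡ 62 (mod 109).
Scan 6·62^i mod 109 for i = 0, 1, …:
  i=0: 6   i=1: 45   i=2: 65   i=3: 106
  i=4: 32
Match at i=4, j=3: x = 4·11 + 3 = 47.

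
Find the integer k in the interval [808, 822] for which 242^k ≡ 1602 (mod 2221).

813

Compute 242^808 mod 2221 = 2158, then multiply by 242 repeatedly:
  242^808=2158  242^809=301  242^810=1770  242^811=1908  242^812=1989
  242^813=1602
Found 1602 at exponent 813.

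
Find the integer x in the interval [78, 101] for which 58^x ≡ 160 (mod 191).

80

Compute 58^78 mod 191 = 3, then multiply by 58 repeatedly:
  58^78=3  58^79=174  58^80=160
Found 160 at exponent 80.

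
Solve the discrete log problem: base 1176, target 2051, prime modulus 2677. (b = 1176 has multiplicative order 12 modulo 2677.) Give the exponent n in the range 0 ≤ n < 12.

Successive powers of 1176 modulo 2677:
  1176^0=1  1176^1=1176  1176^2=1644  1176^3=550  1176^4=1643  1176^5=2051
So 1176^5 ≡ 2051 (mod 2677), giving n = 5.

5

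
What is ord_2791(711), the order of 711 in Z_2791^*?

2790

The order of 711 must divide p − 1 = 2790 = 2 · 3^2 · 5 · 31.
Divisors: 1, 2, 3, 5, 6, 9, 10, 15, 18, 30, 31, 45, 62, 90, 93, 155, 186, 279, 310, 465, 558, 930, 1395, 2790.
Check each in increasing order: 711^1 ≡ 711;  711^2 ≡ 350;  711^3 ≡ 451;  711^5 ≡ 1554;  711^6 ≡ 2449;  711^9 ≡ 2054;  711^10 ≡ 701;  711^15 ≡ 864;  711^18 ≡ 1715;  711^30 ≡ 1299;  711^31 ≡ 2559;  711^45 ≡ 354;  711^62 ≡ 795;  711^90 ≡ 2512;  711^93 ≡ 2557;  711^155 ≡ 967;  711^186 ≡ 1727;  711^279 ≡ 577;  711^310 ≡ 104;  711^465 ≡ 92;  711^558 ≡ 800;  711^930 ≡ 91;  711^1395 ≡ 2790;  711^2790 ≡ 1.
Smallest exponent giving 1 is 2790.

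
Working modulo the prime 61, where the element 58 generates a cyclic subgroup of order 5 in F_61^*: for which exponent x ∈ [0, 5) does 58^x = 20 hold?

4

Successive powers of 58 modulo 61:
  58^0=1  58^1=58  58^2=9  58^3=34  58^4=20
So 58^4 ≡ 20 (mod 61), giving x = 4.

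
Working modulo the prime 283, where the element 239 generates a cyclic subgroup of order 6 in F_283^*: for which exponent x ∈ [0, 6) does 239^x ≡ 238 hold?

2

Successive powers of 239 modulo 283:
  239^0=1  239^1=239  239^2=238
So 239^2 ≡ 238 (mod 283), giving x = 2.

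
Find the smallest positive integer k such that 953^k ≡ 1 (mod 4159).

The order of 953 must divide p − 1 = 4158 = 2 · 3^3 · 7 · 11.
Divisors: 1, 2, 3, 6, 7, 9, 11, 14, 18, 21, 22, 27, 33, 42, 54, 63, 66, 77, 99, 126, 154, 189, 198, 231, 297, 378, 462, 594, 693, 1386, 2079, 4158.
Check each in increasing order: 953^1 ≡ 953;  953^2 ≡ 1547;  953^3 ≡ 2005;  953^6 ≡ 2431;  953^7 ≡ 180;  953^9 ≡ 3966;  953^11 ≡ 877;  953^14 ≡ 3287;  953^18 ≡ 3977;  953^21 ≡ 1082;  953^22 ≡ 3873;  953^27 ≡ 1854;  953^33 ≡ 2877;  953^42 ≡ 2045;  953^54 ≡ 1982;  953^63 ≡ 102;  953^66 ≡ 719;  953^77 ≡ 2554;  953^99 ≡ 1540;  953^126 ≡ 2086;  953^154 ≡ 1604;  953^189 ≡ 663;  953^198 ≡ 970;  953^231 ≡ 1.
Smallest exponent giving 1 is 231.

231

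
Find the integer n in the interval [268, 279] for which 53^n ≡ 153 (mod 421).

274

Compute 53^268 mod 421 = 28, then multiply by 53 repeatedly:
  53^268=28  53^269=221  53^270=346  53^271=235  53^272=246
  53^273=408  53^274=153
Found 153 at exponent 274.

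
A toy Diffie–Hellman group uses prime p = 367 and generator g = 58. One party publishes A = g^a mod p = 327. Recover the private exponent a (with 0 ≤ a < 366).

Baby-step giant-step with m = ceil(sqrt(366)) = 20.
Baby table (58^j mod 367 for j=0..19):
  0:1  1:58  2:61  3:235  4:51  5:22  6:175  7:241
  8:32  9:21  10:117  11:180  12:164  13:337  14:95  15:5
  16:290  17:305  18:74  19:255
Giant step factor: 58^(-20) ≡ 357 (mod 367).
Scan 327·357^i mod 367 for i = 0, 1, …:
  i=0: 327   i=1: 33   i=2: 37   i=3: 364
  i=4: 30   i=5: 67   i=6: 64   i=7: 94
  i=8: 161   i=9: 225   i=10: 319   i=11: 113
  i=12: 338   i=13: 290
Match at i=13, j=16: a = 13·20 + 16 = 276.

276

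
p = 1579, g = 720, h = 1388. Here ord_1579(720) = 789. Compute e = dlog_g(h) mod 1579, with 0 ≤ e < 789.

Baby-step giant-step with m = ceil(sqrt(789)) = 29.
Baby table (720^j mod 1579 for j=0..28):
  0:1  1:720  2:488  3:822  4:1294  5:70  6:1451  7:1001
  8:696  9:577  10:163  11:514  12:594  13:1350  14:915  15:357
  16:1242  17:526  18:1339  19:890  20:1305  21:95  22:503  23:569
  24:719  25:1347  26:334  27:472  28:355
Giant step factor: 720^(-29) ≡ 630 (mod 1579).
Scan 1388·630^i mod 1579 for i = 0, 1, …:
  i=0: 1388   i=1: 1253   i=2: 1469   i=3: 176
  i=4: 350   i=5: 1019   i=6: 896   i=7: 777
  i=8: 20   i=9: 1547   i=10: 367   i=11: 676
  i=12: 1129   i=13: 720
Match at i=13, j=1: e = 13·29 + 1 = 378.

378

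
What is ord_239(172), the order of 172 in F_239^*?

34

The order of 172 must divide p − 1 = 238 = 2 · 7 · 17.
Divisors: 1, 2, 7, 14, 17, 34, 119, 238.
Check each in increasing order: 172^1 ≡ 172;  172^2 ≡ 187;  172^7 ≡ 73;  172^14 ≡ 71;  172^17 ≡ 238;  172^34 ≡ 1.
Smallest exponent giving 1 is 34.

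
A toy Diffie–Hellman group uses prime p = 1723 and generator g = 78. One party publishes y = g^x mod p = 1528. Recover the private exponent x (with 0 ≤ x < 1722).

Baby-step giant-step with m = ceil(sqrt(1722)) = 42.
Baby table (78^j mod 1723 for j=0..41):
  0:1  1:78  2:915  3:727  4:1570  5:127  6:1291  7:764
  8:1010  9:1245  10:622  11:272  12:540  13:768  14:1322  15:1459
  16:84  17:1383  18:1048  19:763  20:932  21:330  22:1618  23:425
  24:413  25:1200  26:558  27:449  28:562  29:761  30:776  31:223
  32:164  33:731  34:159  35:341  36:753  37:152  38:1518  39:1240
  40:232  41:866
Giant step factor: 78^(-42) ≡ 54 (mod 1723).
Scan 1528·54^i mod 1723 for i = 0, 1, …:
  i=0: 1528   i=1: 1531   i=2: 1693   i=3: 103
  i=4: 393   i=5: 546   i=6: 193   i=7: 84
Match at i=7, j=16: x = 7·42 + 16 = 310.

310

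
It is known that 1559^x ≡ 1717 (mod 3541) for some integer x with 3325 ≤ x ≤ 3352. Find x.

3329

Compute 1559^3325 mod 3541 = 1499, then multiply by 1559 repeatedly:
  1559^3325=1499  1559^3326=3422  1559^3327=2152  1559^3328=1641  1559^3329=1717
Found 1717 at exponent 3329.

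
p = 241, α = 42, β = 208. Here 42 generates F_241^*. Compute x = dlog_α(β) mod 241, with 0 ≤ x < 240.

219

Baby-step giant-step with m = ceil(sqrt(240)) = 16.
Baby table (42^j mod 241 for j=0..15):
  0:1  1:42  2:77  3:101  4:145  5:65  6:79  7:185
  8:58  9:26  10:128  11:74  12:216  13:155  14:3  15:126
Giant step factor: 42^(-16) ≡ 24 (mod 241).
Scan 208·24^i mod 241 for i = 0, 1, …:
  i=0: 208   i=1: 172   i=2: 31   i=3: 21
  i=4: 22   i=5: 46   i=6: 140   i=7: 227
  i=8: 146   i=9: 130   i=10: 228   i=11: 170
  i=12: 224   i=13: 74
Match at i=13, j=11: x = 13·16 + 11 = 219.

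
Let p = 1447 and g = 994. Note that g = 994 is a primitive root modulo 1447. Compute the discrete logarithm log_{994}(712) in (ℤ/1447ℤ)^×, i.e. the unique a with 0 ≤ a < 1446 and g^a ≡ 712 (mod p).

Baby-step giant-step with m = ceil(sqrt(1446)) = 39.
Baby table (994^j mod 1447 for j=0..38):
  0:1  1:994  2:1182  3:1391  4:769  5:370  6:242  7:346
  8:985  9:918  10:882  11:1273  12:684  13:1253  14:1062  15:765
  16:735  17:1302  18:570  19:803  20:885  21:1361  22:1336  23:1085
  24:475  25:428  26:14  27:893  28:631  29:663  30:637  31:839
  32:494  33:503  34:767  35:1276  36:772  37:458  38:894
Giant step factor: 994^(-39) ≡ 1195 (mod 1447).
Scan 712·1195^i mod 1447 for i = 0, 1, …:
  i=0: 712   i=1: 4   i=2: 439   i=3: 791
  i=4: 354   i=5: 506   i=6: 1271   i=7: 942
  i=8: 1371   i=9: 341     …   i=17: 492
  i=18: 458
Match at i=18, j=37: a = 18·39 + 37 = 739.

739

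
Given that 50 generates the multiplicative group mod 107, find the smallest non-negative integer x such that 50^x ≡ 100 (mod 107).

78

Baby-step giant-step with m = ceil(sqrt(106)) = 11.
Baby table (50^j mod 107 for j=0..10):
  0:1  1:50  2:39  3:24  4:23  5:80  6:41  7:17
  8:101  9:21  10:87
Giant step factor: 50^(-11) ≡ 26 (mod 107).
Scan 100·26^i mod 107 for i = 0, 1, …:
  i=0: 100   i=1: 32   i=2: 83   i=3: 18
  i=4: 40   i=5: 77   i=6: 76   i=7: 50
Match at i=7, j=1: x = 7·11 + 1 = 78.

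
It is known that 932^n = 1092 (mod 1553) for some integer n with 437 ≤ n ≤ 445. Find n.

Compute 932^437 mod 1553 = 899, then multiply by 932 repeatedly:
  932^437=899  932^438=801  932^439=1092
Found 1092 at exponent 439.

439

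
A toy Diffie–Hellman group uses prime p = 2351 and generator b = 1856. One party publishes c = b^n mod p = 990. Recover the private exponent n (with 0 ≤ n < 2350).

Baby-step giant-step with m = ceil(sqrt(2350)) = 49.
Baby table (1856^j mod 2351 for j=0..48):
  0:1  1:1856  2:521  3:715  4:1076  5:1057  6:1058  7:563
  8:1084  9:1799  10:524  11:1581  12:288  13:851  14:1935  15:1383
  16:1907  17:1137  18:1425  19:2276  20:1860  21:892  22:448  23:1585
  24:659  25:584  26:93  27:985  28:1433  29:667  30:1326  31:1910
  32:2003  33:637  34:2070  35:386  36:1712  37:1271  38:923  39:1560
  40:1279  41:1665  42:1026  43:2297  44:869  45:78  46:1357  47:671
  48:1697
Giant step factor: 1856^(-49) ≡ 435 (mod 2351).
Scan 990·435^i mod 2351 for i = 0, 1, …:
  i=0: 990   i=1: 417   i=2: 368   i=3: 212
  i=4: 531   i=5: 587   i=6: 1437   i=7: 2080
  i=8: 2016   i=9: 37     …   i=41: 2030
  i=42: 1425
Match at i=42, j=18: n = 42·49 + 18 = 2076.

2076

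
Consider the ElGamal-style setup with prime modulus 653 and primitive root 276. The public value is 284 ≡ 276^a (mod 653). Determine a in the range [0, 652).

425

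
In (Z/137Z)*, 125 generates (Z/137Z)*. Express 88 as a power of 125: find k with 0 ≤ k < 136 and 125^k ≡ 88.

72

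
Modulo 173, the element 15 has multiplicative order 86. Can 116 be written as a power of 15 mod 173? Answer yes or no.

116 ∈ ⟨15⟩ iff 116^86 ≡ 1 (mod 173), since |⟨15⟩| = 86.
116^86 mod 173 = 1.
Since 1 = 1, 116 lies in the subgroup.

yes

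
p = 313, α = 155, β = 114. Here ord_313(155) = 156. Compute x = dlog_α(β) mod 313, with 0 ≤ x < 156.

3

Successive powers of 155 modulo 313:
  155^0=1  155^1=155  155^2=237  155^3=114
So 155^3 ≡ 114 (mod 313), giving x = 3.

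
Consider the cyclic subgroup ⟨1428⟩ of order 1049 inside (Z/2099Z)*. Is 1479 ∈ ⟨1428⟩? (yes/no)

no

1479 ∈ ⟨1428⟩ iff 1479^1049 ≡ 1 (mod 2099), since |⟨1428⟩| = 1049.
1479^1049 mod 2099 = 2098.
Since 2098 ≠ 1, 1479 does not lie in the subgroup.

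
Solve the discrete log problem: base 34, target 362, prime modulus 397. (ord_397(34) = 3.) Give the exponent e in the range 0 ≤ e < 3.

Successive powers of 34 modulo 397:
  34^0=1  34^1=34  34^2=362
So 34^2 ≡ 362 (mod 397), giving e = 2.

2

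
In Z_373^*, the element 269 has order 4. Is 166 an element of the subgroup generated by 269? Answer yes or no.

⟨269⟩ has order 4; its elements mod 373 are {1, 104, 269, 372}.
166 is not in this set.

no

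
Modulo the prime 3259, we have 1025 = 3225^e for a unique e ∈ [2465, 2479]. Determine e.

2466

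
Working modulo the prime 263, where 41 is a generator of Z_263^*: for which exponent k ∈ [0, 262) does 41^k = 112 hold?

111

Baby-step giant-step with m = ceil(sqrt(262)) = 17.
Baby table (41^j mod 263 for j=0..16):
  0:1  1:41  2:103  3:15  4:89  5:230  6:225  7:20
  8:31  9:219  10:37  11:202  12:129  13:29  14:137  15:94
  16:172
Giant step factor: 41^(-17) ≡ 161 (mod 263).
Scan 112·161^i mod 263 for i = 0, 1, …:
  i=0: 112   i=1: 148   i=2: 158   i=3: 190
  i=4: 82   i=5: 52   i=6: 219
Match at i=6, j=9: k = 6·17 + 9 = 111.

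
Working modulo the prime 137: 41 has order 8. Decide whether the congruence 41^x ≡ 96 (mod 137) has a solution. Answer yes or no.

yes

⟨41⟩ has order 8; its elements mod 137 are {1, 10, 37, 41, 96, 100, 127, 136}.
96 is in this set.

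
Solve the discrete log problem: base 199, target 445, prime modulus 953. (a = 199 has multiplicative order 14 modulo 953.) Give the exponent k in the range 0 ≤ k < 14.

11

Successive powers of 199 modulo 953:
  199^0=1  199^1=199  199^2=528  199^3=242  199^4=508  199^5=74
  199^6=431  199^7=952  199^8=754  199^9=425  199^10=711  199^11=445
So 199^11 ≡ 445 (mod 953), giving k = 11.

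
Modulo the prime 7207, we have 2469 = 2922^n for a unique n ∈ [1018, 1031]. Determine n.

Compute 2922^1018 mod 7207 = 6621, then multiply by 2922 repeatedly:
  2922^1018=6621  2922^1019=2974  2922^1020=5593  2922^1021=4477  2922^1022=1089
  2922^1023=3771  2922^1024=6566  2922^1025=818  2922^1026=4679  2922^1027=359
  2922^1028=3983  2922^1029=6228  2922^1030=541  2922^1031=2469
Found 2469 at exponent 1031.

1031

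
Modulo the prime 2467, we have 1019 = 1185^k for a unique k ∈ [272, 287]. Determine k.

Compute 1185^272 mod 2467 = 1435, then multiply by 1185 repeatedly:
  1185^272=1435  1185^273=712  1185^274=6  1185^275=2176  1185^276=545
  1185^277=1938  1185^278=2220  1185^279=878  1185^280=1823  1185^281=1630
  1185^282=2356  1185^283=1683  1185^284=1019
Found 1019 at exponent 284.

284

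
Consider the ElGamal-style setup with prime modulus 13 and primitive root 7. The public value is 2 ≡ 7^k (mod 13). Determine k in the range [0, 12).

Successive powers of 7 modulo 13:
  7^0=1  7^1=7  7^2=10  7^3=5  7^4=9  7^5=11
  7^6=12  7^7=6  7^8=3  7^9=8  7^10=4  7^11=2
So 7^11 ≡ 2 (mod 13), giving k = 11.

11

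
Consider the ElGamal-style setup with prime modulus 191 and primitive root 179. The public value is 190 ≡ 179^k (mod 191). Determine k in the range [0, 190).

Baby-step giant-step with m = ceil(sqrt(190)) = 14.
Baby table (179^j mod 191 for j=0..13):
  0:1  1:179  2:144  3:182  4:108  5:41  6:81  7:174
  8:13  9:35  10:153  11:74  12:67  13:151
Giant step factor: 179^(-14) ≡ 115 (mod 191).
Scan 190·115^i mod 191 for i = 0, 1, …:
  i=0: 190   i=1: 76   i=2: 145   i=3: 58
  i=4: 176   i=5: 185   i=6: 74
Match at i=6, j=11: k = 6·14 + 11 = 95.

95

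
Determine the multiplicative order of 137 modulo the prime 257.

32

The order of 137 must divide p − 1 = 256 = 2^8.
Divisors: 1, 2, 4, 8, 16, 32, 64, 128, 256.
Check each in increasing order: 137^1 ≡ 137;  137^2 ≡ 8;  137^4 ≡ 64;  137^8 ≡ 241;  137^16 ≡ 256;  137^32 ≡ 1.
Smallest exponent giving 1 is 32.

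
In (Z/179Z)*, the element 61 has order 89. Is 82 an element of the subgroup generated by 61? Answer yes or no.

yes

82 ∈ ⟨61⟩ iff 82^89 ≡ 1 (mod 179), since |⟨61⟩| = 89.
82^89 mod 179 = 1.
Since 1 = 1, 82 lies in the subgroup.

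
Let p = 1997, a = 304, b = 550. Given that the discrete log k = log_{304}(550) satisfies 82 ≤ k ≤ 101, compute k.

Compute 304^82 mod 1997 = 1935, then multiply by 304 repeatedly:
  304^82=1935  304^83=1122  304^84=1598  304^85=521  304^86=621
  304^87=1066  304^88=550
Found 550 at exponent 88.

88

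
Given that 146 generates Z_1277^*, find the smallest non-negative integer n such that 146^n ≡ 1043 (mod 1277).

555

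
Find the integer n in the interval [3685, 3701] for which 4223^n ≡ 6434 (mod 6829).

Compute 4223^3685 mod 6829 = 6544, then multiply by 4223 repeatedly:
  4223^3685=6544  4223^3686=5178  4223^3687=236  4223^3688=6423  4223^3689=6370
  4223^3690=1079  4223^3691=1674  4223^3692=1287  4223^3693=5946  4223^3694=6554
  4223^3695=6434
Found 6434 at exponent 3695.

3695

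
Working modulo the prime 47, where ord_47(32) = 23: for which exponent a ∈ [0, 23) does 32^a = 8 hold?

19

Successive powers of 32 modulo 47:
  32^0=1  32^1=32  32^2=37  32^3=9  32^4=6  32^5=4
  32^6=34  32^7=7  32^8=36  32^9=24  32^10=16  32^11=42
  32^12=28  32^13=3  32^14=2  32^15=17  32^16=27  32^17=18
  32^18=12  32^19=8
So 32^19 ≡ 8 (mod 47), giving a = 19.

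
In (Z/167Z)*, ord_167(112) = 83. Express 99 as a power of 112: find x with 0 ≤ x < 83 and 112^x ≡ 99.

79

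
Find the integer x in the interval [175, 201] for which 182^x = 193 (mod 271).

Compute 182^175 mod 271 = 131, then multiply by 182 repeatedly:
  182^175=131  182^176=265  182^177=263  182^178=170  182^179=46
  182^180=242  182^181=142  182^182=99  182^183=132  182^184=176
  182^185=54  182^186=72  182^187=96  182^188=128  182^189=261
  182^190=77  182^191=193
Found 193 at exponent 191.

191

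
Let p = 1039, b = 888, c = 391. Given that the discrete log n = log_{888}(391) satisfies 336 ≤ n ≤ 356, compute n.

337

Compute 888^336 mod 1039 = 252, then multiply by 888 repeatedly:
  888^336=252  888^337=391
Found 391 at exponent 337.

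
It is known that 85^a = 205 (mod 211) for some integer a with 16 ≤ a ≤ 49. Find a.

Compute 85^16 mod 211 = 24, then multiply by 85 repeatedly:
  85^16=24  85^17=141  85^18=169  85^19=17  85^20=179
  85^21=23  85^22=56  85^23=118  85^24=113  85^25=110
  85^26=66  85^27=124  85^28=201  85^29=205
Found 205 at exponent 29.

29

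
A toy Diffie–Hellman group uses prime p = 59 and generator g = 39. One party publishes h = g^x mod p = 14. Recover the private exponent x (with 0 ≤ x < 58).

35

Baby-step giant-step with m = ceil(sqrt(58)) = 8.
Baby table (39^j mod 59 for j=0..7):
  0:1  1:39  2:46  3:24  4:51  5:42  6:45  7:44
Giant step factor: 39^(-8) ≡ 12 (mod 59).
Scan 14·12^i mod 59 for i = 0, 1, …:
  i=0: 14   i=1: 50   i=2: 10   i=3: 2
  i=4: 24
Match at i=4, j=3: x = 4·8 + 3 = 35.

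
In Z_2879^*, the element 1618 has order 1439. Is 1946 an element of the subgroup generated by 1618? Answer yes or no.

yes

1946 ∈ ⟨1618⟩ iff 1946^1439 ≡ 1 (mod 2879), since |⟨1618⟩| = 1439.
1946^1439 mod 2879 = 1.
Since 1 = 1, 1946 lies in the subgroup.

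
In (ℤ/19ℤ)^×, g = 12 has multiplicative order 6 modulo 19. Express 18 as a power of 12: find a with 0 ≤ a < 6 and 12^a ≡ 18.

3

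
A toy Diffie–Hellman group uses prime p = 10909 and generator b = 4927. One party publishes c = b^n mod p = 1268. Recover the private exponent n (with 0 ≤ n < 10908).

2302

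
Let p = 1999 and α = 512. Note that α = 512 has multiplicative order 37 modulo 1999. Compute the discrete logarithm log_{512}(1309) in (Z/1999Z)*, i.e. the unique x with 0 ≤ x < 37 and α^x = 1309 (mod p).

27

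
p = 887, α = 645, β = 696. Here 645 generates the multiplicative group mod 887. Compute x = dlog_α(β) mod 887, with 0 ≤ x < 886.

Baby-step giant-step with m = ceil(sqrt(886)) = 30.
Baby table (645^j mod 887 for j=0..29):
  0:1  1:645  2:22  3:885  4:484  5:843  6:4  7:806
  8:88  9:879  10:162  11:711  12:16  13:563  14:352  15:855
  16:648  17:183  18:64  19:478  20:521  21:759  22:818  23:732
  24:256  25:138  26:310  27:375  28:611  29:267
Giant step factor: 645^(-30) ≡ 382 (mod 887).
Scan 696·382^i mod 887 for i = 0, 1, …:
  i=0: 696   i=1: 659   i=2: 717   i=3: 698
  i=4: 536   i=5: 742   i=6: 491   i=7: 405
  i=8: 372   i=9: 184     …   i=27: 849
  i=28: 563
Match at i=28, j=13: x = 28·30 + 13 = 853.

853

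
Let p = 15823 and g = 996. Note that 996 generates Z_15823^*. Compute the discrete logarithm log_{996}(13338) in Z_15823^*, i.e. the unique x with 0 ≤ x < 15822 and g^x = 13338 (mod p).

4736

Baby-step giant-step with m = ceil(sqrt(15822)) = 126.
Baby table (996^j mod 15823 for j=0..125):
  0:1  1:996  2:10990  3:12347  4:3141  5:11305  6:9627  7:15577
  8:8152  9:2193  10:654  11:2641  12:3818  13:5208  14:13047  15:4129
  16:14327  17:13169  18:14880  19:10152  20:495  21:2507  22:12761  23:4087
  24:4141  25:10456  26:2642  27:4814  28:375  29:9571  30:7270  31:9809
  32:6973  33:14634  34:2481  35:2688  36:3161  37:15402  38:7905  39:9349
  40:7680  41:6771  42:3318  43:13544  44:8628  45:1599  46:10304  47:9480
  48:11572  49:6568  50:6829  51:13617  52:2221  53:12719  54:9724  55:1428
  56:14041  57:13127  58:4694  59:7439  60:4080  61:12992  62:12641  63:11151
  64:14473  65:355  66:5474  67:8992  68:214  69:7445  70:10056  71:15640
  72:7608  73:14174  74:3188  75:10648  76:3998  77:10435  78:13372  79:11369
  80:10079  81:6902  82:7210  83:13341  84:12139  85:1672  86:3897  87:4777
  88:10992  89:14339  90:9298  91:4353  92:86  93:6541  94:11583  95:1701
  96:1135  97:7027  98:5126  99:10490  100:4860  101:14545  102:8775  103:5604
  104:11888  105:4844  106:14432  107:6988  108:13751  109:9101  110:13840  111:2807
  112:10924  113:9903  114:5659  115:3376  116:8020  117:13128  118:5690  119:2606
  120:604  121:310  122:8123  123:4955  124:14227  125:8507
Giant step factor: 996^(-126) ≡ 9675 (mod 15823).
Scan 13338·9675^i mod 15823 for i = 0, 1, …:
  i=0: 13338   i=1: 8585   i=2: 4948   i=3: 7325
  i=4: 13981   i=5: 11171   i=6: 8335   i=7: 7117
  i=8: 11102   i=9: 5326     …   i=36: 11684
  i=37: 3188
Match at i=37, j=74: x = 37·126 + 74 = 4736.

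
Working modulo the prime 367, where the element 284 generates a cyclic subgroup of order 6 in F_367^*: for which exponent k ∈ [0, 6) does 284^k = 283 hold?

2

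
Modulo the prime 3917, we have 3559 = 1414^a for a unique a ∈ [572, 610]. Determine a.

589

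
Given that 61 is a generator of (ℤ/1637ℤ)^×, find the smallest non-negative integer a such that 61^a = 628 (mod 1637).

Baby-step giant-step with m = ceil(sqrt(1636)) = 41.
Baby table (61^j mod 1637 for j=0..40):
  0:1  1:61  2:447  3:1075  4:95  5:884  6:1540  7:631
  8:840  9:493  10:607  11:1013  12:1224  13:999  14:370  15:1289
  16:53  17:1596  18:773  19:1317  20:124  21:1016  22:1407  23:703
  24:321  25:1574  26:1068  27:1305  28:1029  29:563  30:1603  31:1200
  32:1172  33:1101  34:44  35:1047  36:24  37:1464  38:906  39:1245
  40:643
Giant step factor: 61^(-41) ≡ 957 (mod 1637).
Scan 628·957^i mod 1637 for i = 0, 1, …:
  i=0: 628   i=1: 217   i=2: 1407
Match at i=2, j=22: a = 2·41 + 22 = 104.

104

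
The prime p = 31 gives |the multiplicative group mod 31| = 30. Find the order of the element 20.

15

The order of 20 must divide p − 1 = 30 = 2 · 3 · 5.
Divisors: 1, 2, 3, 5, 6, 10, 15, 30.
Check each in increasing order: 20^1 ≡ 20;  20^2 ≡ 28;  20^3 ≡ 2;  20^5 ≡ 25;  20^6 ≡ 4;  20^10 ≡ 5;  20^15 ≡ 1.
Smallest exponent giving 1 is 15.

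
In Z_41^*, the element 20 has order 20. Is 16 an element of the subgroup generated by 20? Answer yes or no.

yes

⟨20⟩ has order 20; its elements mod 41 are {1, 2, 4, 5, 8, 9, 10, 16, 18, 20, 21, 23, 25, 31, 32, 33, 36, 37, 39, 40}.
16 is in this set.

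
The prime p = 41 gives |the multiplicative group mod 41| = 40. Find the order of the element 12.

The order of 12 must divide p − 1 = 40 = 2^3 · 5.
Divisors: 1, 2, 4, 5, 8, 10, 20, 40.
Check each in increasing order: 12^1 ≡ 12;  12^2 ≡ 21;  12^4 ≡ 31;  12^5 ≡ 3;  12^8 ≡ 18;  12^10 ≡ 9;  12^20 ≡ 40;  12^40 ≡ 1.
Smallest exponent giving 1 is 40.

40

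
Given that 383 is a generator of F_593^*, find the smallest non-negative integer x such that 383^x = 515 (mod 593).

216

Baby-step giant-step with m = ceil(sqrt(592)) = 25.
Baby table (383^j mod 593 for j=0..24):
  0:1  1:383  2:218  3:474  4:84  5:150  6:522  7:85
  8:533  9:147  10:559  11:24  12:297  13:488  14:109  15:237
  16:42  17:75  18:261  19:339  20:563  21:370  22:576  23:12
  24:445
Giant step factor: 383^(-25) ≡ 192 (mod 593).
Scan 515·192^i mod 593 for i = 0, 1, …:
  i=0: 515   i=1: 442   i=2: 65   i=3: 27
  i=4: 440   i=5: 274   i=6: 424   i=7: 167
  i=8: 42
Match at i=8, j=16: x = 8·25 + 16 = 216.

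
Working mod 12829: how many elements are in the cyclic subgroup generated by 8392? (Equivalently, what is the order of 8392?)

3207

The order of 8392 must divide p − 1 = 12828 = 2^2 · 3 · 1069.
Divisors: 1, 2, 3, 4, 6, 12, 1069, 2138, 3207, 4276, 6414, 12828.
Check each in increasing order: 8392^1 ≡ 8392;  8392^2 ≡ 7283;  8392^3 ≡ 1580;  8392^4 ≡ 7003;  8392^6 ≡ 7574;  8392^12 ≡ 7017;  8392^1069 ≡ 1668;  8392^2138 ≡ 11160;  8392^3207 ≡ 1.
Smallest exponent giving 1 is 3207.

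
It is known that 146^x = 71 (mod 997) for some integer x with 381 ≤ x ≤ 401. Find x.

382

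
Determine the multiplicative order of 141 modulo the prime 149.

148

The order of 141 must divide p − 1 = 148 = 2^2 · 37.
Divisors: 1, 2, 4, 37, 74, 148.
Check each in increasing order: 141^1 ≡ 141;  141^2 ≡ 64;  141^4 ≡ 73;  141^37 ≡ 105;  141^74 ≡ 148;  141^148 ≡ 1.
Smallest exponent giving 1 is 148.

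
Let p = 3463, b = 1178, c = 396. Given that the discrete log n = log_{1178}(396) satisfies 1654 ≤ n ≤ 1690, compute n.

1663

Compute 1178^1654 mod 3463 = 105, then multiply by 1178 repeatedly:
  1178^1654=105  1178^1655=2485  1178^1656=1095  1178^1657=1674  1178^1658=1525
  1178^1659=2616  1178^1660=3041  1178^1661=1556  1178^1662=1041  1178^1663=396
Found 396 at exponent 1663.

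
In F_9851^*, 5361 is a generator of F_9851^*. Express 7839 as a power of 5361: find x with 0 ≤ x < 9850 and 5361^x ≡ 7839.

2174

Baby-step giant-step with m = ceil(sqrt(9850)) = 100.
Baby table (5361^j mod 9851 for j=0..99):
  0:1  1:5361  2:4954  3:98  4:3275  5:2793  6:9604  7:5718
  8:7737  9:5347  10:8708  11:9550  12:1903  13:6198  14:55  15:9176
  16:6493  17:5390  18:2807  19:5850  20:6117  21:9109  22:1942  23:8406
  24:6092  25:3147  26:6155  27:5956  28:3025  29:2279  30:2479  31:920
  32:6620  33:6518  34:1501  35:8445  36:8300  37:9184  38:126  39:5618
  40:3591  41:2497  42:8759  43:7133  44:8282  45:1345  46:9464  47:3854
  48:3747  49:1478  50:3354  51:2719  52:6930  53:3609  54:485  55:9272
  56:8897  57:8126  58:2364  59:5018  60:8268  61:5099  62:9065  63:2482
  64:7152  65:1780  66:6812  67:1475  68:6973  69:7559  70:6636  71:3635
  72:1957  73:162  74:1594  75:4617  76:6025  77:8447  78:9171  79:9241
  80:322  81:2317  82:9177  83:2003  84:493  85:2905  86:9125  87:8910
  88:8862  89:7660  90:6292  91:1588  92:2004  93:5854  94:7859  95:9223
  96:2334  97:1804  98:7413  99:2159
Giant step factor: 5361^(-100) ≡ 7922 (mod 9851).
Scan 7839·7922^i mod 9851 for i = 0, 1, …:
  i=0: 7839   i=1: 9705   i=2: 5806   i=3: 813
  i=4: 7883   i=5: 3637   i=6: 7990   i=7: 4105
  i=8: 1659   i=9: 1364     …   i=20: 8742
  i=21: 1594
Match at i=21, j=74: x = 21·100 + 74 = 2174.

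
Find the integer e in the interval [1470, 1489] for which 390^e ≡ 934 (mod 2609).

Compute 390^1470 mod 2609 = 1242, then multiply by 390 repeatedly:
  390^1470=1242  390^1471=1715  390^1472=946  390^1473=1071  390^1474=250
  390^1475=967  390^1476=1434  390^1477=934
Found 934 at exponent 1477.

1477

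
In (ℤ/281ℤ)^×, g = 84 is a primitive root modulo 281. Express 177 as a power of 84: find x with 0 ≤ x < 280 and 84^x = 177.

Baby-step giant-step with m = ceil(sqrt(280)) = 17.
Baby table (84^j mod 281 for j=0..16):
  0:1  1:84  2:31  3:75  4:118  5:77  6:5  7:139
  8:155  9:94  10:28  11:104  12:25  13:133  14:213  15:189
  16:140
Giant step factor: 84^(-17) ≡ 194 (mod 281).
Scan 177·194^i mod 281 for i = 0, 1, …:
  i=0: 177   i=1: 56   i=2: 186   i=3: 116
  i=4: 24   i=5: 160   i=6: 130   i=7: 211
  i=8: 189
Match at i=8, j=15: x = 8·17 + 15 = 151.

151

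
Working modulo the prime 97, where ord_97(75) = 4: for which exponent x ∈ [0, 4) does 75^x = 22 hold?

3

Successive powers of 75 modulo 97:
  75^0=1  75^1=75  75^2=96  75^3=22
So 75^3 ≡ 22 (mod 97), giving x = 3.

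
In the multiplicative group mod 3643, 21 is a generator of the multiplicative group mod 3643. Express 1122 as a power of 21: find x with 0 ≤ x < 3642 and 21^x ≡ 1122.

Baby-step giant-step with m = ceil(sqrt(3642)) = 61.
Baby table (21^j mod 3643 for j=0..60):
  0:1  1:21  2:441  3:1975  4:1402  5:298  6:2615  7:270
  8:2027  9:2494  10:1372  11:3311  12:314  13:2951  14:40  15:840
  16:3068  17:2497  18:1435  19:991  20:2596  21:3514  22:934  23:1399
  24:235  25:1292  26:1631  27:1464  28:1600  29:813  30:2501  31:1519
  32:2755  33:3210  34:1836  35:2126  36:930  37:1315  38:2114  39:678
  40:3309  41:272  42:2069  43:3376  44:1679  45:2472  46:910  47:895
  48:580  49:1251  50:770  51:1598  52:771  53:1619  54:1212  55:3594
  56:2614  57:249  58:1586  59:519  60:3613
Giant step factor: 21^(-61) ≡ 3510 (mod 3643).
Scan 1122·3510^i mod 3643 for i = 0, 1, …:
  i=0: 1122   i=1: 137   i=2: 3637   i=3: 798
  i=4: 3156   i=5: 2840   i=6: 1152   i=7: 3433
  i=8: 2429   i=9: 1170     …   i=22: 1746
  i=23: 934
Match at i=23, j=22: x = 23·61 + 22 = 1425.

1425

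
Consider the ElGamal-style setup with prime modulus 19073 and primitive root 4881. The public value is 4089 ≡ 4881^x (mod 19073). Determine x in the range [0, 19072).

18350

Baby-step giant-step with m = ceil(sqrt(19072)) = 139.
Baby table (4881^j mod 19073 for j=0..138):
  0:1  1:4881  2:1984  3:13893  4:7218  5:3227  6:15762  7:12913
  8:11161  9:4353  10:18744  11:15356  12:14819  13:6723  14:9403  15:6405
  16:2158  17:4902  18:9120  19:17411  20:12876  21:2221  22:7237  23:601
  24:15312  25:9858  26:14792  27:8447  28:13054  29:12754  30:17075  31:13138
  32:3152  33:12074  34:16697  35:18201  36:16120  37:5595  38:15732  39:19067
  40:8860  41:7169  42:12007  43:13911  44:18784  45:793  46:17887  47:9326
  48:12028  49:1974  50:3229  51:6451  52:16881  53:801  54:18789  55:6125
  56:8734  57:2499  58:9972  59:18109  60:5747  61:13797  62:15467  63:3493
  64:17144  65:6613  66:6537  67:17041  68:18841  69:11988  70:16537  71:161
  72:3848  73:14256  74:5232  75:17718  76:4576  77:973  78:36  79:4059
  80:14205  81:4250  82:11899  83:1734  84:14315  85:7116  86:1263  87:4124
  88:7229  89:18772  90:18513  91:13152  92:14267  93:1704  94:1396  95:4815
  96:4079  97:16460  98:5784  99:3664  100:12583  101:2563  102:17188  103:11574
  104:17541  105:17997  106:12192  107:1392  108:4364  109:15216  110:18107  111:15058
  112:9829  113:6754  114:8130  115:10690  116:13235  117:18857  118:13792  119:10135
  120:12646  121:4898  122:8669  123:9475  124:14523  125:11495  126:13402  127:13845
  128:1806  129:3360  130:16453  131:9763  132:8849  133:10697  134:9256  135:13672
  136:15678  137:3442  138:16162
Giant step factor: 4881^(-139) ≡ 11218 (mod 19073).
Scan 4089·11218^i mod 19073 for i = 0, 1, …:
  i=0: 4089   i=1: 18910   i=2: 2474   i=3: 2117
  i=4: 2621   i=5: 10885   i=6: 2584   i=7: 15425
  i=8: 7394   i=9: 16488     …   i=131: 11310
  i=132: 1984
Match at i=132, j=2: x = 132·139 + 2 = 18350.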